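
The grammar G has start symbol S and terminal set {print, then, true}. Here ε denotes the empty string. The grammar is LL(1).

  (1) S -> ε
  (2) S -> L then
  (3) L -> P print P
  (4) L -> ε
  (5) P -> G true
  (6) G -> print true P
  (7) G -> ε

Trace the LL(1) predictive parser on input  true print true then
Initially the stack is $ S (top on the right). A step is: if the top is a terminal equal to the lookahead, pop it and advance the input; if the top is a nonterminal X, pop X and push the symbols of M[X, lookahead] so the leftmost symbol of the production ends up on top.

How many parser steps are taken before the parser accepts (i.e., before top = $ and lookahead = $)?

step 1: stack=$ S  input=true print true then $  — expand S -> L then
step 2: stack=$ then L  input=true print true then $  — expand L -> P print P
step 3: stack=$ then P print P  input=true print true then $  — expand P -> G true
step 4: stack=$ then P print true G  input=true print true then $  — expand G -> ε
step 5: stack=$ then P print true  input=true print true then $  — match true
step 6: stack=$ then P print  input=print true then $  — match print
step 7: stack=$ then P  input=true then $  — expand P -> G true
step 8: stack=$ then true G  input=true then $  — expand G -> ε
step 9: stack=$ then true  input=true then $  — match true
step 10: stack=$ then  input=then $  — match then
Accept reached after 10 steps.

10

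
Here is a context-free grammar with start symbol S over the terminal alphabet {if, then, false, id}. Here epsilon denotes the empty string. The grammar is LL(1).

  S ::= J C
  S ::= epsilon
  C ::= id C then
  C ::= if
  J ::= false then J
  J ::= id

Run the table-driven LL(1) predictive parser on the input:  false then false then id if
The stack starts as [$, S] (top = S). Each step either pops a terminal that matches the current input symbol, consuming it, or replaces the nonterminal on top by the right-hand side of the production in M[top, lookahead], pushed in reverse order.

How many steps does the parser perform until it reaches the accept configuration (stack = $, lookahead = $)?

11

      Stack             Input                          Action
   1  $ S               false then false then id if $  expand S ::= J C
   2  $ C J             false then false then id if $  expand J ::= false then J
   3  $ C J then false  false then false then id if $  match false
   4  $ C J then        then false then id if $        match then
   5  $ C J             false then id if $             expand J ::= false then J
   6  $ C J then false  false then id if $             match false
   7  $ C J then        then id if $                   match then
   8  $ C J             id if $                        expand J ::= id
   9  $ C id            id if $                        match id
  10  $ C               if $                           expand C ::= if
  11  $ if              if $                           match if
Accept reached after 11 steps.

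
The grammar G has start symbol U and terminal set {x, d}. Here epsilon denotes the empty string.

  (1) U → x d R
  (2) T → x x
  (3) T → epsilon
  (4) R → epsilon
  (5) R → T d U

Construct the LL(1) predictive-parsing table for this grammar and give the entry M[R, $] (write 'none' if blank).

R → epsilon

FIRST(U) = {x}
FIRST(T) = {epsilon, x}
FIRST(R) = {epsilon, d, x}  (via T d U)
FOLLOW(U) includes $ since U is the start symbol.
FOLLOW(U): in R→T d U, the suffix after U is empty, so FOLLOW(U) ⊇ FOLLOW(R) = {$}. Thus FOLLOW(U) = {$}.
FOLLOW(R): in U→x d R, the suffix after R is empty, so FOLLOW(R) ⊇ FOLLOW(U) = {$}. Thus FOLLOW(R) = {$}.
For R → epsilon: FIRST(epsilon) = {epsilon}, so it goes in M[R, t] for t ∈ {}; since epsilon ∈ FIRST, also for every t ∈ FOLLOW(R) = {$}.
For R → T d U: FIRST(T d U) = {d, x}, so it goes in M[R, t] for t ∈ {d, x}.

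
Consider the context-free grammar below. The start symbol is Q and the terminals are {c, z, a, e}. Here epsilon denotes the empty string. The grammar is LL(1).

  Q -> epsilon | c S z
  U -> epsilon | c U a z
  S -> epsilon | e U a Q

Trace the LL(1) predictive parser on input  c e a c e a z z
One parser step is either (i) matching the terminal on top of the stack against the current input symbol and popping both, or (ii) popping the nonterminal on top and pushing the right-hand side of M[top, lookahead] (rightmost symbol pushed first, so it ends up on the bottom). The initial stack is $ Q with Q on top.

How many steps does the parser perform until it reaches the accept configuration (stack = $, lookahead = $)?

15

step 1: stack=$ Q  input=c e a c e a z z $  — expand Q -> c S z
step 2: stack=$ z S c  input=c e a c e a z z $  — match c
step 3: stack=$ z S  input=e a c e a z z $  — expand S -> e U a Q
step 4: stack=$ z Q a U e  input=e a c e a z z $  — match e
step 5: stack=$ z Q a U  input=a c e a z z $  — expand U -> epsilon
step 6: stack=$ z Q a  input=a c e a z z $  — match a
step 7: stack=$ z Q  input=c e a z z $  — expand Q -> c S z
step 8: stack=$ z z S c  input=c e a z z $  — match c
step 9: stack=$ z z S  input=e a z z $  — expand S -> e U a Q
step 10: stack=$ z z Q a U e  input=e a z z $  — match e
step 11: stack=$ z z Q a U  input=a z z $  — expand U -> epsilon
step 12: stack=$ z z Q a  input=a z z $  — match a
step 13: stack=$ z z Q  input=z z $  — expand Q -> epsilon
step 14: stack=$ z z  input=z z $  — match z
step 15: stack=$ z  input=z $  — match z
Accept reached after 15 steps.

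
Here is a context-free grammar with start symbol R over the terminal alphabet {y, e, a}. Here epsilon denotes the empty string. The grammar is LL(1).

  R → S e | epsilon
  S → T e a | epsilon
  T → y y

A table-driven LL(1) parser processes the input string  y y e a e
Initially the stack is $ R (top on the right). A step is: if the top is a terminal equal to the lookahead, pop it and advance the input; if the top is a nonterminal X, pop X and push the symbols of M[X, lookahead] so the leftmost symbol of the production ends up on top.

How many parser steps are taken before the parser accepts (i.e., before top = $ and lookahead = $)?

8

     Stack        Input        Action
  1  $ R          y y e a e $  expand R → S e
  2  $ e S        y y e a e $  expand S → T e a
  3  $ e a e T    y y e a e $  expand T → y y
  4  $ e a e y y  y y e a e $  match y
  5  $ e a e y    y e a e $    match y
  6  $ e a e      e a e $      match e
  7  $ e a        a e $        match a
  8  $ e          e $          match e
Accept reached after 8 steps.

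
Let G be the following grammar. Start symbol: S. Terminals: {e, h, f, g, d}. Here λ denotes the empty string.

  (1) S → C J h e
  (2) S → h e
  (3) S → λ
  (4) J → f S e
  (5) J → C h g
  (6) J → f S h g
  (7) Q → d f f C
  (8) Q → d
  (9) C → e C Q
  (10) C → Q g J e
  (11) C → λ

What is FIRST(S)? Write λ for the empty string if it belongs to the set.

{λ, d, e, f, h}

FIRST(Q) = {d}
FIRST(C) = {λ, d, e}  (via Q g J e)
FIRST(J) = {d, e, f, h}  (via C h g)
FIRST(S) = {λ, d, e, f, h}  (via C J h e)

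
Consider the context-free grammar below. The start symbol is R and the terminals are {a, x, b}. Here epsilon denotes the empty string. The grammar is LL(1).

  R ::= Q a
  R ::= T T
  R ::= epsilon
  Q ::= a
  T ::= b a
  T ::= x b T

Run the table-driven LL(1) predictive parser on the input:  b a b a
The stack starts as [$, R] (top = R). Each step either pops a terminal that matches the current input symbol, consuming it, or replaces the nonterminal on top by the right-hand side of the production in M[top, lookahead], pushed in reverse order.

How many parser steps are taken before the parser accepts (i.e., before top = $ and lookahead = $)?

step 1: stack=$ R  input=b a b a $  — expand R ::= T T
step 2: stack=$ T T  input=b a b a $  — expand T ::= b a
step 3: stack=$ T a b  input=b a b a $  — match b
step 4: stack=$ T a  input=a b a $  — match a
step 5: stack=$ T  input=b a $  — expand T ::= b a
step 6: stack=$ a b  input=b a $  — match b
step 7: stack=$ a  input=a $  — match a
Accept reached after 7 steps.

7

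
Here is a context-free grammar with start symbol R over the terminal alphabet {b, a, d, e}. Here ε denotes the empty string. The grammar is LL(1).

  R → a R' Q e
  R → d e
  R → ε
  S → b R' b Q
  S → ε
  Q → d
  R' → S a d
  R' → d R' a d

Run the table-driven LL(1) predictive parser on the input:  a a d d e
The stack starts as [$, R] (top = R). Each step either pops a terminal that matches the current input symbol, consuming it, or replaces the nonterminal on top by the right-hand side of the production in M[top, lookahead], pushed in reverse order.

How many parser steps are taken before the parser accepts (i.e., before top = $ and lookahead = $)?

     Stack        Input        Action
  1  $ R          a a d d e $  expand R → a R' Q e
  2  $ e Q R' a   a a d d e $  match a
  3  $ e Q R'     a d d e $    expand R' → S a d
  4  $ e Q d a S  a d d e $    expand S → ε
  5  $ e Q d a    a d d e $    match a
  6  $ e Q d      d d e $      match d
  7  $ e Q        d e $        expand Q → d
  8  $ e d        d e $        match d
  9  $ e          e $          match e
Accept reached after 9 steps.

9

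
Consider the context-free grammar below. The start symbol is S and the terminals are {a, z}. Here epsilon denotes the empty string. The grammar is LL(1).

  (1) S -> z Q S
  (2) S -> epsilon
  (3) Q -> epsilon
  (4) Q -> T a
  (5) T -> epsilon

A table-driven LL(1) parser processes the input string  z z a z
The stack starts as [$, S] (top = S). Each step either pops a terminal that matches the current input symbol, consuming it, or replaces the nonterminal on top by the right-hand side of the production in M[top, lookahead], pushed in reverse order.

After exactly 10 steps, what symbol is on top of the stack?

Q

step 1: stack=$ S  input=z z a z $  — expand S -> z Q S
step 2: stack=$ S Q z  input=z z a z $  — match z
step 3: stack=$ S Q  input=z a z $  — expand Q -> epsilon
step 4: stack=$ S  input=z a z $  — expand S -> z Q S
step 5: stack=$ S Q z  input=z a z $  — match z
step 6: stack=$ S Q  input=a z $  — expand Q -> T a
step 7: stack=$ S a T  input=a z $  — expand T -> epsilon
step 8: stack=$ S a  input=a z $  — match a
step 9: stack=$ S  input=z $  — expand S -> z Q S
step 10: stack=$ S Q z  input=z $  — match z
Stack after step 10: $ S Q (top = Q).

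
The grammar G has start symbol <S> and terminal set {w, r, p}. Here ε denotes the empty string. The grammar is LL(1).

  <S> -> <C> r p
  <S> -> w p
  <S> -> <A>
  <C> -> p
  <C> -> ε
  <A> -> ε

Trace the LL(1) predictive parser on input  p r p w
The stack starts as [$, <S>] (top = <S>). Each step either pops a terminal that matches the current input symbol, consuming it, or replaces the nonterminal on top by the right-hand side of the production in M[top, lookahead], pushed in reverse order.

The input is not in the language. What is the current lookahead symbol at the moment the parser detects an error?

step 1: stack=$ <S>  input=p r p w $  — expand <S> -> <C> r p
step 2: stack=$ p r <C>  input=p r p w $  — expand <C> -> p
step 3: stack=$ p r p  input=p r p w $  — match p
step 4: stack=$ p r  input=r p w $  — match r
step 5: stack=$ p  input=p w $  — match p
step 6: stack=$  input=w $  — error: stack empty but input remains

w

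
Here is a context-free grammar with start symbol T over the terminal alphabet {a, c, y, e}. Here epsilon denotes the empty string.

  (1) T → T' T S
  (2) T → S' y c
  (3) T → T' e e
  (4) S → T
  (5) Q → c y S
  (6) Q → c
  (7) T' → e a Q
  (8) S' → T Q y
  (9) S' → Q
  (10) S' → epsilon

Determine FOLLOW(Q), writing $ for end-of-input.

{c, e, y}

FIRST(Q): from Q→c y S we get {c}; from Q→c we get {c}. So FIRST(Q) = {c}.
FIRST(T'): from T'→e a Q we get {e}. So FIRST(T') = {e}.
FIRST(T): from T→T' T S we get {e}; from T→S' y c we get {c, e, y}; from T→T' e e we get {e}. So FIRST(T) = {c, e, y}.
FIRST(S): from S→T we get {c, e, y}. So FIRST(S) = {c, e, y}.
FIRST(S'): from S'→T Q y we get {c, e, y}; from S'→Q we get {c}; from S'→epsilon we get {epsilon}. So FIRST(S') = {epsilon, c, e, y}.
FOLLOW(T) includes $ since T is the start symbol.
FOLLOW(T'): in T→T' T S, T' is followed by T S with FIRST {c, e, y}; in T→T' e e, T' is followed by e e with FIRST {e}. Thus FOLLOW(T') = {c, e, y}.
FOLLOW(S'): in T→S' y c, S' is followed by y c with FIRST {y}. Thus FOLLOW(S') = {y}.
FOLLOW(Q): in T'→e a Q, the suffix after Q is empty, so FOLLOW(Q) ⊇ FOLLOW(T') = {c, e, y}; in S'→T Q y, Q is followed by y with FIRST {y}; in S'→Q, the suffix after Q is empty, so FOLLOW(Q) ⊇ FOLLOW(S') = {y}. Thus FOLLOW(Q) = {c, e, y}.
FOLLOW(T): in T→T' T S, T is followed by S with FIRST {c, e, y}; in S→T, the suffix after T is empty, so FOLLOW(T) ⊇ FOLLOW(S) = {$, c, e, y}; in S'→T Q y, T is followed by Q y with FIRST {c}. Thus FOLLOW(T) = {$, c, e, y}.
FOLLOW(S): in T→T' T S, the suffix after S is empty, so FOLLOW(S) ⊇ FOLLOW(T) = {$, c, e, y}; in Q→c y S, the suffix after S is empty, so FOLLOW(S) ⊇ FOLLOW(Q) = {c, e, y}. Thus FOLLOW(S) = {$, c, e, y}.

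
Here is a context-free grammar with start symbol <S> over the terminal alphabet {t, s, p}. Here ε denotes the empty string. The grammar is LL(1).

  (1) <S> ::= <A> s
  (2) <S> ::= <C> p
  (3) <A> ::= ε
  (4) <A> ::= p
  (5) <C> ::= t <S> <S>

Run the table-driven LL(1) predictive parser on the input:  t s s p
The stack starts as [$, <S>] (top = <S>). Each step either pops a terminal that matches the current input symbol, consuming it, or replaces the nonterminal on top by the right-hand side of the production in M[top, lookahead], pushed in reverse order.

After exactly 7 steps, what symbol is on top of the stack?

     Stack          Input      Action
  1  $ <S>          t s s p $  expand <S> ::= <C> p
  2  $ p <C>        t s s p $  expand <C> ::= t <S> <S>
  3  $ p <S> <S> t  t s s p $  match t
  4  $ p <S> <S>    s s p $    expand <S> ::= <A> s
  5  $ p <S> s <A>  s s p $    expand <A> ::= ε
  6  $ p <S> s      s s p $    match s
  7  $ p <S>        s p $      expand <S> ::= <A> s
Stack after step 7: $ p s <A> (top = <A>).

<A>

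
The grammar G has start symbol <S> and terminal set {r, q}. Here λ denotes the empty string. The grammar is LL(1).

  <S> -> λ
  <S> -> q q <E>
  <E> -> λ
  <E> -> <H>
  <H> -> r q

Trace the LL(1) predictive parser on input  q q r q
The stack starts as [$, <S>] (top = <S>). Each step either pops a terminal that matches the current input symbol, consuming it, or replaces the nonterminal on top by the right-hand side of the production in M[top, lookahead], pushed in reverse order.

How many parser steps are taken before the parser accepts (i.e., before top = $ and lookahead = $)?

step 1: stack=$ <S>  input=q q r q $  — expand <S> -> q q <E>
step 2: stack=$ <E> q q  input=q q r q $  — match q
step 3: stack=$ <E> q  input=q r q $  — match q
step 4: stack=$ <E>  input=r q $  — expand <E> -> <H>
step 5: stack=$ <H>  input=r q $  — expand <H> -> r q
step 6: stack=$ q r  input=r q $  — match r
step 7: stack=$ q  input=q $  — match q
Accept reached after 7 steps.

7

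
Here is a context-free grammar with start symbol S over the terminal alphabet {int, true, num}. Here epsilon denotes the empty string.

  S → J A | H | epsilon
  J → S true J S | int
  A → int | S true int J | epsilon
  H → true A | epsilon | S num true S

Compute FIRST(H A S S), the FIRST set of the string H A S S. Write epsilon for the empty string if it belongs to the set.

{epsilon, int, num, true}

FIRST(S): from S→J A we get {int, num, true}; from S→H we get {epsilon, int, num, true}; from S→epsilon we get {epsilon}. So FIRST(S) = {epsilon, int, num, true}.
FIRST(J): from J→S true J S we get {int, num, true}; from J→int we get {int}. So FIRST(J) = {int, num, true}.
FIRST(A): from A→int we get {int}; from A→S true int J we get {int, num, true}; from A→epsilon we get {epsilon}. So FIRST(A) = {epsilon, int, num, true}.
FIRST(H): from H→true A we get {true}; from H→epsilon we get {epsilon}; from H→S num true S we get {int, num, true}. So FIRST(H) = {epsilon, int, num, true}.
FIRST(H A S S): take FIRST of each symbol in turn, carrying on past any symbol whose FIRST contains epsilon; result {epsilon, int, num, true}.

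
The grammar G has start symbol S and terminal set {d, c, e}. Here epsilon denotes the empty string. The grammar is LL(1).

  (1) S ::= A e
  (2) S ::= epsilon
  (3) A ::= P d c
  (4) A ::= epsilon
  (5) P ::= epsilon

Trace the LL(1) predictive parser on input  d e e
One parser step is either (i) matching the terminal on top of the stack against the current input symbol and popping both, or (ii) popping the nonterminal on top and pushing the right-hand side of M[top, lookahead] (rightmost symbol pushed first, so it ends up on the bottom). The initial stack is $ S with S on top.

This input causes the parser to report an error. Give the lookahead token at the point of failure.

step 1: stack=$ S  input=d e e $  — expand S ::= A e
step 2: stack=$ e A  input=d e e $  — expand A ::= P d c
step 3: stack=$ e c d P  input=d e e $  — expand P ::= epsilon
step 4: stack=$ e c d  input=d e e $  — match d
step 5: stack=$ e c  input=e e $  — error: top is terminal c but lookahead is e

e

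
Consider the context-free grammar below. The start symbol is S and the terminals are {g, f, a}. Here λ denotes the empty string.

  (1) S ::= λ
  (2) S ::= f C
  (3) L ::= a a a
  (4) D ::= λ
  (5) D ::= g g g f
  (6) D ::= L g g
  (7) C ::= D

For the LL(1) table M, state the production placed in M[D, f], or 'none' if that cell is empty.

FIRST(S): from S::=λ we get {λ}; from S::=f C we get {f}. So FIRST(S) = {λ, f}.
FIRST(L): from L::=a a a we get {a}. So FIRST(L) = {a}.
FIRST(D): from D::=λ we get {λ}; from D::=g g g f we get {g}; from D::=L g g we get {a}. So FIRST(D) = {λ, a, g}.
FIRST(C): from C::=D we get {λ, a, g}. So FIRST(C) = {λ, a, g}.
FOLLOW(S) includes $ since S is the start symbol.
FOLLOW(C): in S::=f C, the suffix after C is empty, so FOLLOW(C) ⊇ FOLLOW(S) = {$}. Thus FOLLOW(C) = {$}.
FOLLOW(D): in C::=D, the suffix after D is empty, so FOLLOW(D) ⊇ FOLLOW(C) = {$}. Thus FOLLOW(D) = {$}.
For D ::= λ: FIRST(λ) = {λ}, so it goes in M[D, t] for t ∈ {}; since λ ∈ FIRST, also for every t ∈ FOLLOW(D) = {$}.
For D ::= g g g f: FIRST(g g g f) = {g}, so it goes in M[D, t] for t ∈ {g}.
For D ::= L g g: FIRST(L g g) = {a}, so it goes in M[D, t] for t ∈ {a}.
None of these place a production in M[D, f].

none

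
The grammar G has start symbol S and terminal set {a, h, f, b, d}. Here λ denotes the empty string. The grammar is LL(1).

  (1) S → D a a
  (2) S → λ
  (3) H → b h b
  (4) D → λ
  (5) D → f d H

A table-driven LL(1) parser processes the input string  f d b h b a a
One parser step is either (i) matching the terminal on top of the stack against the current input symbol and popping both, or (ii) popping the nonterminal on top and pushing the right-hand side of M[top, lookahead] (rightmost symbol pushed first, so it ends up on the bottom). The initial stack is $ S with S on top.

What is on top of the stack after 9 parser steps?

     Stack        Input            Action
  1  $ S          f d b h b a a $  expand S → D a a
  2  $ a a D      f d b h b a a $  expand D → f d H
  3  $ a a H d f  f d b h b a a $  match f
  4  $ a a H d    d b h b a a $    match d
  5  $ a a H      b h b a a $      expand H → b h b
  6  $ a a b h b  b h b a a $      match b
  7  $ a a b h    h b a a $        match h
  8  $ a a b      b a a $          match b
  9  $ a a        a a $            match a
Stack after step 9: $ a (top = a).

a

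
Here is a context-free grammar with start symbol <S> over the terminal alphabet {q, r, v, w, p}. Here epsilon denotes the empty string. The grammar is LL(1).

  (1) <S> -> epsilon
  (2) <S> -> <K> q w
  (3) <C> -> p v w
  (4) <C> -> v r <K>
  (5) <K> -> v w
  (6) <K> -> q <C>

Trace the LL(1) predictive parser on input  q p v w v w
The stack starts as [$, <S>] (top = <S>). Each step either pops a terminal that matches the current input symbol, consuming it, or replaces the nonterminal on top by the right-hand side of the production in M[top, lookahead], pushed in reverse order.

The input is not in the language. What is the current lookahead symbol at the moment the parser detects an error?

     Stack        Input          Action
  1  $ <S>        q p v w v w $  expand <S> -> <K> q w
  2  $ w q <K>    q p v w v w $  expand <K> -> q <C>
  3  $ w q <C> q  q p v w v w $  match q
  4  $ w q <C>    p v w v w $    expand <C> -> p v w
  5  $ w q w v p  p v w v w $    match p
  6  $ w q w v    v w v w $      match v
  7  $ w q w      w v w $        match w
  8  $ w q        v w $          error: top is terminal q but lookahead is v

v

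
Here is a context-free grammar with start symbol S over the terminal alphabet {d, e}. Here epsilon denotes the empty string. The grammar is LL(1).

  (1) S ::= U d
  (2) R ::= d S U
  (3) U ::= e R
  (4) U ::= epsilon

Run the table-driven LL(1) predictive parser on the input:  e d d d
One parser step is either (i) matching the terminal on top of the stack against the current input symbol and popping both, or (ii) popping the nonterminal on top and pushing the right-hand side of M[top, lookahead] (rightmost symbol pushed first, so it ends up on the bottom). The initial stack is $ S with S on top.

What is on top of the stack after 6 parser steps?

step 1: stack=$ S  input=e d d d $  — expand S ::= U d
step 2: stack=$ d U  input=e d d d $  — expand U ::= e R
step 3: stack=$ d R e  input=e d d d $  — match e
step 4: stack=$ d R  input=d d d $  — expand R ::= d S U
step 5: stack=$ d U S d  input=d d d $  — match d
step 6: stack=$ d U S  input=d d $  — expand S ::= U d
Stack after step 6: $ d U d U (top = U).

U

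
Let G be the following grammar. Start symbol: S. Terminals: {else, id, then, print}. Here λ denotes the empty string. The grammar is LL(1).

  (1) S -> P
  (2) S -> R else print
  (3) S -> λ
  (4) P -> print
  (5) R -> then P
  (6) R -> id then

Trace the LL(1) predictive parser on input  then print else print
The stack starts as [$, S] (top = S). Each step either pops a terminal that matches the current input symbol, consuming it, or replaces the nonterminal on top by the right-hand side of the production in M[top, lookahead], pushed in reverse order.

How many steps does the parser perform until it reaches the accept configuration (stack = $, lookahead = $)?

step 1: stack=$ S  input=then print else print $  — expand S -> R else print
step 2: stack=$ print else R  input=then print else print $  — expand R -> then P
step 3: stack=$ print else P then  input=then print else print $  — match then
step 4: stack=$ print else P  input=print else print $  — expand P -> print
step 5: stack=$ print else print  input=print else print $  — match print
step 6: stack=$ print else  input=else print $  — match else
step 7: stack=$ print  input=print $  — match print
Accept reached after 7 steps.

7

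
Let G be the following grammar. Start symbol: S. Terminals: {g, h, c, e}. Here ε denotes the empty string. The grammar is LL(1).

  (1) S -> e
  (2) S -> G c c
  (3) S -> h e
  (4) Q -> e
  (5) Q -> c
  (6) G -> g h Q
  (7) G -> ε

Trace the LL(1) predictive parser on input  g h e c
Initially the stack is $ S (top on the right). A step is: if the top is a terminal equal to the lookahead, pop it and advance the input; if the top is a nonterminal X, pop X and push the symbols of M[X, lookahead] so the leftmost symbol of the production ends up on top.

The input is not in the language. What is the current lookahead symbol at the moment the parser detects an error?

     Stack        Input      Action
  1  $ S          g h e c $  expand S -> G c c
  2  $ c c G      g h e c $  expand G -> g h Q
  3  $ c c Q h g  g h e c $  match g
  4  $ c c Q h    h e c $    match h
  5  $ c c Q      e c $      expand Q -> e
  6  $ c c e      e c $      match e
  7  $ c c        c $        match c
  8  $ c          $          error: top is terminal c but lookahead is $

$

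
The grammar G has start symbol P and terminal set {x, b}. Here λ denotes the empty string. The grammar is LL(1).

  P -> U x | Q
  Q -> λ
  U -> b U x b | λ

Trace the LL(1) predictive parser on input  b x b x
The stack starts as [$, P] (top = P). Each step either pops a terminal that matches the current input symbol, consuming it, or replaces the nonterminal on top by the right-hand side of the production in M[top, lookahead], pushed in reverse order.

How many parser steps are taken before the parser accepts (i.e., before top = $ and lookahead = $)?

step 1: stack=$ P  input=b x b x $  — expand P -> U x
step 2: stack=$ x U  input=b x b x $  — expand U -> b U x b
step 3: stack=$ x b x U b  input=b x b x $  — match b
step 4: stack=$ x b x U  input=x b x $  — expand U -> λ
step 5: stack=$ x b x  input=x b x $  — match x
step 6: stack=$ x b  input=b x $  — match b
step 7: stack=$ x  input=x $  — match x
Accept reached after 7 steps.

7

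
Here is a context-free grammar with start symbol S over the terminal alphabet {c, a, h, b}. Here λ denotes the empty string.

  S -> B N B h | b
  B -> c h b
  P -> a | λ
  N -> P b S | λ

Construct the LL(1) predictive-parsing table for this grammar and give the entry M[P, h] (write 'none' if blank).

FIRST(B) = {c}
FIRST(P) = {λ, a}
FIRST(S) = {b, c}  (via B N B h)
FIRST(N) = {λ, a, b}  (via P b S)
FOLLOW(S) includes $ since S is the start symbol.
FOLLOW(P): in N->P b S, P is followed by b S with FIRST {b}. Thus FOLLOW(P) = {b}.
For P -> a: FIRST(a) = {a}, so it goes in M[P, t] for t ∈ {a}.
For P -> λ: FIRST(λ) = {λ}, so it goes in M[P, t] for t ∈ {}; since λ ∈ FIRST, also for every t ∈ FOLLOW(P) = {b}.
None of these place a production in M[P, h].

none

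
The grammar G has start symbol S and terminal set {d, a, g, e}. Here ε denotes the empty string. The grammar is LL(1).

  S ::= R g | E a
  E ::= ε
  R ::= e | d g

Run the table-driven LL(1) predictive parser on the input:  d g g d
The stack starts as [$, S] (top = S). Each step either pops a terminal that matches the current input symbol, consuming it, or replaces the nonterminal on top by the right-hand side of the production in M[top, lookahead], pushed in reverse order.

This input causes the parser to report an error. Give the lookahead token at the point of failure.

     Stack    Input      Action
  1  $ S      d g g d $  expand S ::= R g
  2  $ g R    d g g d $  expand R ::= d g
  3  $ g g d  d g g d $  match d
  4  $ g g    g g d $    match g
  5  $ g      g d $      match g
  6  $        d $        error: stack empty but input remains

d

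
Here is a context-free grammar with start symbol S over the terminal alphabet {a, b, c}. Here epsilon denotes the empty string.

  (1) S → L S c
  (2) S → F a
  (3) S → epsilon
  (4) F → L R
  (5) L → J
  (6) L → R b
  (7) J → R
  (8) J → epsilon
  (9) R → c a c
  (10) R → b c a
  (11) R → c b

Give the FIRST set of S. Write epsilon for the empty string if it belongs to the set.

{epsilon, b, c}

FIRST(R) = {b, c}
FIRST(J) = {epsilon, b, c}  (via R)
FIRST(L) = {epsilon, b, c}  (via J, R b)
FIRST(F) = {b, c}  (via L R)
FIRST(S) = {epsilon, b, c}  (via L S c, F a)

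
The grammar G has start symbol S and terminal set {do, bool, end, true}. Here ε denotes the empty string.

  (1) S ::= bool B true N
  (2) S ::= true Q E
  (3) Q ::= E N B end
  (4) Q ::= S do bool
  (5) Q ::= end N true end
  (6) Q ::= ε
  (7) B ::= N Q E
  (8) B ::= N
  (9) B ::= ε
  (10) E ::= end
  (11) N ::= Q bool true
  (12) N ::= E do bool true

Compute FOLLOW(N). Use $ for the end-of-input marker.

FIRST(S) = {bool, true}
FIRST(E) = {end}
FIRST(Q) = {ε, bool, end, true}  (via E N B end, S do bool)
FIRST(N) = {bool, end, true}  (via Q bool true, E do bool true)
FIRST(B) = {ε, bool, end, true}  (via N Q E, N)
FOLLOW(S) includes $ since S is the start symbol.
FOLLOW(S): in Q::=S do bool, S is followed by do bool with FIRST {do}. Thus FOLLOW(S) = {$, do}.
FOLLOW(Q): in S::=true Q E, Q is followed by E with FIRST {end}; in B::=N Q E, Q is followed by E with FIRST {end}; in N::=Q bool true, Q is followed by bool true with FIRST {bool}. Thus FOLLOW(Q) = {bool, end}.
FOLLOW(B): in S::=bool B true N, B is followed by true N with FIRST {true}; in Q::=E N B end, B is followed by end with FIRST {end}. Thus FOLLOW(B) = {end, true}.
FOLLOW(E): in S::=true Q E, the suffix after E is empty, so FOLLOW(E) ⊇ FOLLOW(S) = {$, do}; in Q::=E N B end, E is followed by N B end with FIRST {bool, end, true}; in B::=N Q E, the suffix after E is empty, so FOLLOW(E) ⊇ FOLLOW(B) = {end, true}; in N::=E do bool true, E is followed by do bool true with FIRST {do}. Thus FOLLOW(E) = {$, bool, do, end, true}.
FOLLOW(N): in S::=bool B true N, the suffix after N is empty, so FOLLOW(N) ⊇ FOLLOW(S) = {$, do}; in Q::=E N B end, N is followed by B end with FIRST {bool, end, true}; in Q::=end N true end, N is followed by true end with FIRST {true}; in B::=N Q E, N is followed by Q E with FIRST {bool, end, true}; in B::=N, the suffix after N is empty, so FOLLOW(N) ⊇ FOLLOW(B) = {end, true}. Thus FOLLOW(N) = {$, bool, do, end, true}.

{$, bool, do, end, true}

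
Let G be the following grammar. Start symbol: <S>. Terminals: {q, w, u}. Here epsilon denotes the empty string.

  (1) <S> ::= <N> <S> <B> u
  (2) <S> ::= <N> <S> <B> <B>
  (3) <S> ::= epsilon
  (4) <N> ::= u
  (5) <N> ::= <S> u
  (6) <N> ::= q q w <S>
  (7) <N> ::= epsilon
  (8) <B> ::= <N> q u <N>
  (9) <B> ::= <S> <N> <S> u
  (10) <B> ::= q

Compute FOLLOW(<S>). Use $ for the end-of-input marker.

{$, q, u}

FIRST(<S>) = {epsilon, q, u}  (via <N> <S> <B> u, <N> <S> <B> <B>)
FIRST(<N>) = {epsilon, q, u}  (via <S> u)
FIRST(<B>) = {q, u}  (via <N> q u <N>, <S> <N> <S> u)
FOLLOW(<S>) includes $ since <S> is the start symbol.
FOLLOW(<S>): in <S>::=<N> <S> <B> u, <S> is followed by <B> u with FIRST {q, u}; in <S>::=<N> <S> <B> <B>, <S> is followed by <B> <B> with FIRST {q, u}; in <N>::=<S> u, <S> is followed by u with FIRST {u}; in <N>::=q q w <S>, the suffix after <S> is empty, so FOLLOW(<S>) ⊇ FOLLOW(<N>) = {$, q, u}; in <B>::=<S> <N> <S> u (occurrence 1), <S> is followed by <N> <S> u with FIRST {q, u}; in <B>::=<S> <N> <S> u (occurrence 2), <S> is followed by u with FIRST {u}. Thus FOLLOW(<S>) = {$, q, u}.
FOLLOW(<B>): in <S>::=<N> <S> <B> u, <B> is followed by u with FIRST {u}; in <S>::=<N> <S> <B> <B> (occurrence 1), <B> is followed by <B> with FIRST {q, u}; in <S>::=<N> <S> <B> <B> (occurrence 2), the suffix after <B> is empty, so FOLLOW(<B>) ⊇ FOLLOW(<S>) = {$, q, u}. Thus FOLLOW(<B>) = {$, q, u}.
FOLLOW(<N>): in <S>::=<N> <S> <B> u, <N> is followed by <S> <B> u with FIRST {q, u}; in <S>::=<N> <S> <B> <B>, <N> is followed by <S> <B> <B> with FIRST {q, u}; in <B>::=<N> q u <N> (occurrence 1), <N> is followed by q u <N> with FIRST {q}; in <B>::=<N> q u <N> (occurrence 2), the suffix after <N> is empty, so FOLLOW(<N>) ⊇ FOLLOW(<B>) = {$, q, u}; in <B>::=<S> <N> <S> u, <N> is followed by <S> u with FIRST {q, u}. Thus FOLLOW(<N>) = {$, q, u}.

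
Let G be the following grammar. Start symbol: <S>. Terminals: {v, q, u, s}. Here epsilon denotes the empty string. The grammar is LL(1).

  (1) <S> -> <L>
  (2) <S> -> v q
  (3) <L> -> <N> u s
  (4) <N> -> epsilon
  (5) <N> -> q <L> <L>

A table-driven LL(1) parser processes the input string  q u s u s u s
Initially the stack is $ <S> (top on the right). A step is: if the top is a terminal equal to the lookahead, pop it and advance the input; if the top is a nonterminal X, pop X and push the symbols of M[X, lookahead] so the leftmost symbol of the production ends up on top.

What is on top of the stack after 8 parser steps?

     Stack              Input            Action
  1  $ <S>              q u s u s u s $  expand <S> -> <L>
  2  $ <L>              q u s u s u s $  expand <L> -> <N> u s
  3  $ s u <N>          q u s u s u s $  expand <N> -> q <L> <L>
  4  $ s u <L> <L> q    q u s u s u s $  match q
  5  $ s u <L> <L>      u s u s u s $    expand <L> -> <N> u s
  6  $ s u <L> s u <N>  u s u s u s $    expand <N> -> epsilon
  7  $ s u <L> s u      u s u s u s $    match u
  8  $ s u <L> s        s u s u s $      match s
Stack after step 8: $ s u <L> (top = <L>).

<L>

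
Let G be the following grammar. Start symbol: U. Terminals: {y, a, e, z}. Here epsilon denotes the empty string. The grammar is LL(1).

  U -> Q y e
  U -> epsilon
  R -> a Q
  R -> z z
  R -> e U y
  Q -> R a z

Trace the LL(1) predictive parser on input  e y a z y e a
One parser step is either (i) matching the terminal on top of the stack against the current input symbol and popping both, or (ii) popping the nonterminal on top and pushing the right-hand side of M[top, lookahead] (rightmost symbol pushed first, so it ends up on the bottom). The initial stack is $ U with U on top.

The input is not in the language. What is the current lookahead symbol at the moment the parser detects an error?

a

      Stack            Input            Action
   1  $ U              e y a z y e a $  expand U -> Q y e
   2  $ e y Q          e y a z y e a $  expand Q -> R a z
   3  $ e y z a R      e y a z y e a $  expand R -> e U y
   4  $ e y z a y U e  e y a z y e a $  match e
   5  $ e y z a y U    y a z y e a $    expand U -> epsilon
   6  $ e y z a y      y a z y e a $    match y
   7  $ e y z a        a z y e a $      match a
   8  $ e y z          z y e a $        match z
   9  $ e y            y e a $          match y
  10  $ e              e a $            match e
  11  $                a $              error: stack empty but input remains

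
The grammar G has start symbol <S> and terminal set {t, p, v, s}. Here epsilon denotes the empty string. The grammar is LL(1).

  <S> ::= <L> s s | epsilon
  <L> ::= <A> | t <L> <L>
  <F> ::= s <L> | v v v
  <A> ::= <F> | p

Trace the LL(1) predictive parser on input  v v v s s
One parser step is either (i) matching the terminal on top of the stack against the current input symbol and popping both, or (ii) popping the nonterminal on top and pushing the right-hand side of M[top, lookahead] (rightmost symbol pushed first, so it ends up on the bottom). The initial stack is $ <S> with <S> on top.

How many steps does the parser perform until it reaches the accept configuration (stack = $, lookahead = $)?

     Stack        Input        Action
  1  $ <S>        v v v s s $  expand <S> ::= <L> s s
  2  $ s s <L>    v v v s s $  expand <L> ::= <A>
  3  $ s s <A>    v v v s s $  expand <A> ::= <F>
  4  $ s s <F>    v v v s s $  expand <F> ::= v v v
  5  $ s s v v v  v v v s s $  match v
  6  $ s s v v    v v s s $    match v
  7  $ s s v      v s s $      match v
  8  $ s s        s s $        match s
  9  $ s          s $          match s
Accept reached after 9 steps.

9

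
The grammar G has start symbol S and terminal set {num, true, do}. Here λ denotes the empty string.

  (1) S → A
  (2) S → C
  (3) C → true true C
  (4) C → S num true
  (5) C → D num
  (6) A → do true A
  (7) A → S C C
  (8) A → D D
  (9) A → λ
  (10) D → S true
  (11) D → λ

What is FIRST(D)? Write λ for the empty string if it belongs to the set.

FIRST(S) = {λ, do, num, true}  (via A, C)
FIRST(D) = {λ, do, num, true}  (via S true)
FIRST(C) = {do, num, true}  (via S num true, D num)
FIRST(A) = {λ, do, num, true}  (via S C C, D D)

{λ, do, num, true}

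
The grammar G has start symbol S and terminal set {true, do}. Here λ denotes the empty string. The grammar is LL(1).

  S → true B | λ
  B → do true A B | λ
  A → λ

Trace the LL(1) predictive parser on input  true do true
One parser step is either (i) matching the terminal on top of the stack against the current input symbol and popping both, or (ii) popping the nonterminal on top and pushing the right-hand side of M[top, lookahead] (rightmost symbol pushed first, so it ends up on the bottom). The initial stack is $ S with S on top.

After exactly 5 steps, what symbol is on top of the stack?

A

step 1: stack=$ S  input=true do true $  — expand S → true B
step 2: stack=$ B true  input=true do true $  — match true
step 3: stack=$ B  input=do true $  — expand B → do true A B
step 4: stack=$ B A true do  input=do true $  — match do
step 5: stack=$ B A true  input=true $  — match true
Stack after step 5: $ B A (top = A).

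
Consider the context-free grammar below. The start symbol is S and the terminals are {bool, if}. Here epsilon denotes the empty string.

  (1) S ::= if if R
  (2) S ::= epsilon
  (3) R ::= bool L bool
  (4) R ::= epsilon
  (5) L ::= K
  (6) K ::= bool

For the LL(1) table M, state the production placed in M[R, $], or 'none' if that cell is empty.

FIRST(S): from S::=if if R we get {if}; from S::=epsilon we get {epsilon}. So FIRST(S) = {epsilon, if}.
FIRST(R): from R::=bool L bool we get {bool}; from R::=epsilon we get {epsilon}. So FIRST(R) = {epsilon, bool}.
FIRST(K): from K::=bool we get {bool}. So FIRST(K) = {bool}.
FIRST(L): from L::=K we get {bool}. So FIRST(L) = {bool}.
FOLLOW(S) includes $ since S is the start symbol.
FOLLOW(S): S appears on no right-hand side. Thus FOLLOW(S) = {$}.
FOLLOW(R): in S::=if if R, the suffix after R is empty, so FOLLOW(R) ⊇ FOLLOW(S) = {$}. Thus FOLLOW(R) = {$}.
For R ::= bool L bool: FIRST(bool L bool) = {bool}, so it goes in M[R, t] for t ∈ {bool}.
For R ::= epsilon: FIRST(epsilon) = {epsilon}, so it goes in M[R, t] for t ∈ {}; since epsilon ∈ FIRST, also for every t ∈ FOLLOW(R) = {$}.

R ::= epsilon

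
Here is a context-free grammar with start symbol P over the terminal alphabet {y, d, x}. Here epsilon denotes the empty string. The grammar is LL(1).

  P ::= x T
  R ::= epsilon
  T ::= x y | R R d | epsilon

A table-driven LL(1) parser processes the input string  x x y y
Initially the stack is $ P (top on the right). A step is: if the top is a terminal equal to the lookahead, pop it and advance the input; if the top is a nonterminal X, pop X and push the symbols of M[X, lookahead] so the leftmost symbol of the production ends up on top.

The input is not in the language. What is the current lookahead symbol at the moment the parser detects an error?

y

step 1: stack=$ P  input=x x y y $  — expand P ::= x T
step 2: stack=$ T x  input=x x y y $  — match x
step 3: stack=$ T  input=x y y $  — expand T ::= x y
step 4: stack=$ y x  input=x y y $  — match x
step 5: stack=$ y  input=y y $  — match y
step 6: stack=$  input=y $  — error: stack empty but input remains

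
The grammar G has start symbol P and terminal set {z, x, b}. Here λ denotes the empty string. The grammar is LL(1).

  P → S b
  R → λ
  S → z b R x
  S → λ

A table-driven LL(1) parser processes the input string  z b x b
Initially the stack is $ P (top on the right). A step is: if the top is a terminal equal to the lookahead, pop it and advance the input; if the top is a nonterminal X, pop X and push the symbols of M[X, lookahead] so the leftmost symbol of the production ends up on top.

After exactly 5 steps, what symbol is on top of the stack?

x

step 1: stack=$ P  input=z b x b $  — expand P → S b
step 2: stack=$ b S  input=z b x b $  — expand S → z b R x
step 3: stack=$ b x R b z  input=z b x b $  — match z
step 4: stack=$ b x R b  input=b x b $  — match b
step 5: stack=$ b x R  input=x b $  — expand R → λ
Stack after step 5: $ b x (top = x).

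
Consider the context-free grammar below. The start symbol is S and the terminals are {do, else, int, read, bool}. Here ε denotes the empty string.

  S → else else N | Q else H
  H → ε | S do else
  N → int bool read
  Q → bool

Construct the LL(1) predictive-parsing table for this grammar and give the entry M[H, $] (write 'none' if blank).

FIRST(N) = {int}
FIRST(Q) = {bool}
FIRST(S) = {bool, else}  (via Q else H)
FIRST(H) = {ε, bool, else}  (via S do else)
FOLLOW(S) includes $ since S is the start symbol.
FOLLOW(S): in H→S do else, S is followed by do else with FIRST {do}. Thus FOLLOW(S) = {$, do}.
FOLLOW(H): in S→Q else H, the suffix after H is empty, so FOLLOW(H) ⊇ FOLLOW(S) = {$, do}. Thus FOLLOW(H) = {$, do}.
For H → ε: FIRST(ε) = {ε}, so it goes in M[H, t] for t ∈ {}; since ε ∈ FIRST, also for every t ∈ FOLLOW(H) = {$, do}.
For H → S do else: FIRST(S do else) = {bool, else}, so it goes in M[H, t] for t ∈ {bool, else}.

H → ε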